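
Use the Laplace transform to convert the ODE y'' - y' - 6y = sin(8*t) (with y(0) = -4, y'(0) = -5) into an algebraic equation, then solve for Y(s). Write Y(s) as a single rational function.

Y(s) = (-4*s^3 - s^2 - 256*s - 56)/(s^4 - s^3 + 58*s^2 - 64*s - 384)

Laplace-transform each side.
The derivative rules (L{y''} = s^2 Y - s·y(0) - y'(0) and L{y'} = sY - y(0), with y(0) = -4, y'(0) = -5) turn the left side into (s^2 - s - 6)Y - (-4*s - 1).
The right side is L{sin(8*t)} = 8/(s^2 + 64).
So (s^2 - s - 6)Y = 8/(s^2 + 64) + (-4*s - 1).
Divide through and combine into a single rational function.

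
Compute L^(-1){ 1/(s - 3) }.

Since L{e^(3t)} = 1/(s - 3), the inverse is e^(3*t).

exp(3*t)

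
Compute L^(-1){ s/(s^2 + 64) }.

cos(8*t)

Since L{cos(8t)} = s/(s^2 + 64), the inverse is cos(8*t).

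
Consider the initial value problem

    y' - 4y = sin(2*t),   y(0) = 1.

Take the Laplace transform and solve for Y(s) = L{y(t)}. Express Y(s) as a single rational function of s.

Y(s) = (s^2 + 6)/(s^3 - 4*s^2 + 4*s - 16)

Apply the Laplace transform to the equation.
With L{y'} = sY - y(0) = sY - 1: the LHS transforms to (s - 4)Y - (1).
The right side is L{sin(2*t)} = 2/(s^2 + 4).
So (s - 4)Y = 2/(s^2 + 4) + (1).
Solve for Y(s) and write it as one ratio of polynomials.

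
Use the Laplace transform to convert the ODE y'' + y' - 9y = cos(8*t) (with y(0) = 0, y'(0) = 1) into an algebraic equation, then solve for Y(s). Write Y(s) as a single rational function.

Y(s) = (s^2 + s + 64)/(s^4 + s^3 + 55*s^2 + 64*s - 576)

Transform both sides with L{·}.
Using L{y''} = s^2 Y - s·y(0) - y'(0) and L{y'} = sY - y(0), with y(0) = 0, y'(0) = 1, the left side becomes (s^2 + s - 9)Y - (1).
The right side is L{cos(8*t)} = s/(s^2 + 64).
So (s^2 + s - 9)Y = s/(s^2 + 64) + (1).
Isolate Y and clear denominators.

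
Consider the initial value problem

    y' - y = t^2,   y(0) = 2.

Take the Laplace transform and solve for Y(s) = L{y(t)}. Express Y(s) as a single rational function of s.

Y(s) = (2*s^3 + 2)/(s^4 - s^3)

Laplace-transform each side.
The derivative rules (L{y'} = sY - y(0) = sY - 2) turn the left side into (s - 1)Y - (2).
The right side is L{t^2} = 2/s^3.
So (s - 1)Y = 2/s^3 + (2).
Divide through and combine into a single rational function.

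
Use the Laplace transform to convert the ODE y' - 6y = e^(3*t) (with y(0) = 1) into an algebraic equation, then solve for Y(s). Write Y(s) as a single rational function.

Y(s) = (s - 2)/(s^2 - 9*s + 18)

Laplace-transform each side.
With L{y'} = sY - y(0) = sY - 1: the LHS transforms to (s - 6)Y - (1).
The right side is L{e^(3*t)} = 1/(s - 3).
So (s - 6)Y = 1/(s - 3) + (1).
Solve for Y(s) and write it as one ratio of polynomials.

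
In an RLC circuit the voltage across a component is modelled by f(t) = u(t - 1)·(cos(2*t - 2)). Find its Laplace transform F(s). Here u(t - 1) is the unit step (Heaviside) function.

F(s) = s*exp(-s)/(s^2 + 4)

By the second shifting theorem, L{u(t - c)·g(t - c)} = e^(-cs)·G(s) with c = 1 and G(s) = L{g(t)}.
L{cos(2t)} = s/(s^2 + 4).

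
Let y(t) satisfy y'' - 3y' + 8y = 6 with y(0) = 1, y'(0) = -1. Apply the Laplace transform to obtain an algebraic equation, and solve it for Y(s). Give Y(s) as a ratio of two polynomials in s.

Laplace-transform each side.
Using L{y''} = s^2 Y - s·y(0) - y'(0) and L{y'} = sY - y(0), with y(0) = 1, y'(0) = -1, the left side becomes (s^2 - 3*s + 8)Y - (s - 4).
The right side is L{6} = 6/s.
So (s^2 - 3*s + 8)Y = 6/s + (s - 4).
Isolate Y and clear denominators.

Y(s) = (s^2 - 4*s + 6)/(s^3 - 3*s^2 + 8*s)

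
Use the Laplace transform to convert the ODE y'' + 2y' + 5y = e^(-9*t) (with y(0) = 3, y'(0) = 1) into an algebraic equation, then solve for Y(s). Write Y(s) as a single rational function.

Laplace-transform each side.
Using L{y''} = s^2 Y - s·y(0) - y'(0) and L{y'} = sY - y(0), with y(0) = 3, y'(0) = 1, the left side becomes (s^2 + 2*s + 5)Y - (3*s + 7).
The right side is L{e^(-9*t)} = 1/(s + 9).
So (s^2 + 2*s + 5)Y = 1/(s + 9) + (3*s + 7).
Divide through and combine into a single rational function.

Y(s) = (3*s^2 + 34*s + 64)/(s^3 + 11*s^2 + 23*s + 45)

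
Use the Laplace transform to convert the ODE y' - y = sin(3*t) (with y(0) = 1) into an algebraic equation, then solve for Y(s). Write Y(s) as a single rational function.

Laplace-transform each side.
The derivative rules (L{y'} = sY - y(0) = sY - 1) turn the left side into (s - 1)Y - (1).
The right side is L{sin(3*t)} = 3/(s^2 + 9).
So (s - 1)Y = 3/(s^2 + 9) + (1).
Solve for Y(s) and write it as one ratio of polynomials.

Y(s) = (s^2 + 12)/(s^3 - s^2 + 9*s - 9)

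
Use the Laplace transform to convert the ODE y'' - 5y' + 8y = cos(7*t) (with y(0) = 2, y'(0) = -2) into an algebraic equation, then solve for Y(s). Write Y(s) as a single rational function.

Y(s) = (2*s^3 - 12*s^2 + 99*s - 588)/(s^4 - 5*s^3 + 57*s^2 - 245*s + 392)

Laplace-transform each side.
With L{y''} = s^2 Y - s·y(0) - y'(0) and L{y'} = sY - y(0), with y(0) = 2, y'(0) = -2: the LHS transforms to (s^2 - 5*s + 8)Y - (2*s - 12).
The right side is L{cos(7*t)} = s/(s^2 + 49).
So (s^2 - 5*s + 8)Y = s/(s^2 + 49) + (2*s - 12).
Isolate Y and clear denominators.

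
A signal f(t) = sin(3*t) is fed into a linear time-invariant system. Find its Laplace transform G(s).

G(s) = 3/(s^2 + 9)

L{sin(3t)} = 3/(s^2 + 9).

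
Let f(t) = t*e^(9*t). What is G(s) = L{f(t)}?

L{e^(9t)} = 1/(s - 9).
Then apply L{t·g(t)} = -d/ds[H(s)] with H(s) = 1/(s - 9):
differentiating 1 time and applying the sign gives (s - 9)^(-2).

G(s) = (s - 9)^(-2)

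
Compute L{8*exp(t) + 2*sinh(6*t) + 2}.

12/(s^2 - 36) + 8/(s - 1) + 2/s

By linearity of the Laplace transform, transform each term separately.
(2)·[L{sinh(6t)} = 6/(s^2 - 36)]; (8)·[L{e^(t)} = 1/(s - 1)]; L{2} = 2/s.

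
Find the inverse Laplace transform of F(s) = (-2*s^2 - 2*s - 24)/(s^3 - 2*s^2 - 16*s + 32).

-4*exp(4*t) + 3*exp(2*t) - exp(-4*t)

Factor the denominator: s^3 - 2*s^2 - 16*s + 32 = (s - 4)*(s - 2)*(s + 4).
Partial fraction decomposition gives [-1/(s + 4)] + [-4/(s - 4)] + [3/(s - 2)].
Invert each term: -1/(s + 4) ↔ -e^(-4t); -4/(s - 4) ↔ -4e^(4t); 3/(s - 2) ↔ 3e^(2t).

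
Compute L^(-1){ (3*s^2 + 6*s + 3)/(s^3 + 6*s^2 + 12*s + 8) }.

3*t^2*exp(-2*t)/2 - 6*t*exp(-2*t) + 3*exp(-2*t)

Factor the denominator: s^3 + 6*s^2 + 12*s + 8 = (s + 2)^3.
Partial fraction decomposition gives [3/(s + 2)] + [-6/(s + 2)^2] + [3/(s + 2)^3].
Invert each term: 3/(s + 2) ↔ 3e^(-2t); -6/(s + 2)^2 ↔ -6t·e^(-2t); 3/(s + 2)^3 ↔ (3/2)t^2·e^(-2t).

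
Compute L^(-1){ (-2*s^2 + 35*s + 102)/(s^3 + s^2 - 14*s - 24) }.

Factor the denominator: s^3 + s^2 - 14*s - 24 = (s - 4)*(s + 2)*(s + 3).
Partial fraction decomposition gives [-3/(s + 3)] + [-4/(s + 2)] + [5/(s - 4)].
Invert each term: -3/(s + 3) ↔ -3e^(-3t); -4/(s + 2) ↔ -4e^(-2t); 5/(s - 4) ↔ 5e^(4t).

5*exp(4*t) - 4*exp(-2*t) - 3*exp(-3*t)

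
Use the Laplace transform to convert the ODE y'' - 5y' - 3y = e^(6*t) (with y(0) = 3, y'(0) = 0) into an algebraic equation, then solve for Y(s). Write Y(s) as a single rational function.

Y(s) = (3*s^2 - 33*s + 91)/(s^3 - 11*s^2 + 27*s + 18)

Laplace-transform each side.
The derivative rules (L{y''} = s^2 Y - s·y(0) - y'(0) and L{y'} = sY - y(0), with y(0) = 3, y'(0) = 0) turn the left side into (s^2 - 5*s - 3)Y - (3*s - 15).
The right side is L{e^(6*t)} = 1/(s - 6).
So (s^2 - 5*s - 3)Y = 1/(s - 6) + (3*s - 15).
Divide through and combine into a single rational function.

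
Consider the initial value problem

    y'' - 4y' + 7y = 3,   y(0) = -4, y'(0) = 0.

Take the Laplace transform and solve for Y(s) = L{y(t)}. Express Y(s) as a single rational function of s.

Transform both sides with L{·}.
The derivative rules (L{y''} = s^2 Y - s·y(0) - y'(0) and L{y'} = sY - y(0), with y(0) = -4, y'(0) = 0) turn the left side into (s^2 - 4*s + 7)Y - (-4*s + 16).
The right side is L{3} = 3/s.
So (s^2 - 4*s + 7)Y = 3/s + (-4*s + 16).
Isolate Y and clear denominators.

Y(s) = (-4*s^2 + 16*s + 3)/(s^3 - 4*s^2 + 7*s)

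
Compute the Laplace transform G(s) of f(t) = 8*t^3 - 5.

G(s) = -5/s + 48/s^4

The transform is linear, so treat each term independently.
L{-5} = -5/s; (8)·[L{t^3} = 3!/s^4 = 6/s^4].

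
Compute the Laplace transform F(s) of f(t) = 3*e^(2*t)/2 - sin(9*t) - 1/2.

By linearity of the Laplace transform, transform each term separately.
(-1)·[L{sin(9t)} = 9/(s^2 + 81)]; L{-1/2} = (-1/2)/s; (3/2)·[L{e^(2t)} = 1/(s - 2)].

F(s) = -9/(s^2 + 81) + 3/(2*(s - 2)) - 1/(2*s)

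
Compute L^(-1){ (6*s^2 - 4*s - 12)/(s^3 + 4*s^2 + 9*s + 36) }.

-4*sin(3*t) + 2*cos(3*t) + 4*exp(-4*t)

Factor the denominator: s^3 + 4*s^2 + 9*s + 36 = (s + 4)*(s^2 + 9).
Partial fraction decomposition gives [4/(s + 4)] + [2*s/(s^2 + 9)] + [-12/(s^2 + 9)].
Invert each term: 4/(s + 4) ↔ 4e^(-4t); 2·s/(s^2 + 9) ↔ 2cos(3t); -4·3/(s^2 + 9) ↔ -4sin(3t).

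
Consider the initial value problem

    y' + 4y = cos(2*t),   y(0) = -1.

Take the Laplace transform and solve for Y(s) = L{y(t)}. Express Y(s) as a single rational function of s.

Y(s) = (-s^2 + s - 4)/(s^3 + 4*s^2 + 4*s + 16)

Take the Laplace transform of both sides.
With L{y'} = sY - y(0) = sY - (-1): the LHS transforms to (s + 4)Y - (-1).
The right side is L{cos(2*t)} = s/(s^2 + 4).
So (s + 4)Y = s/(s^2 + 4) + (-1).
Solve for Y(s) and write it as one ratio of polynomials.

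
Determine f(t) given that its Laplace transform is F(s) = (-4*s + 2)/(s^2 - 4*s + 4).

Factor the denominator: s^2 - 4*s + 4 = (s - 2)^2.
Partial fraction decomposition gives [-4/(s - 2)] + [-6/(s - 2)^2].
Invert each term: -4/(s - 2) ↔ -4e^(2t); -6/(s - 2)^2 ↔ -6t·e^(2t).

f(t) = -6*t*exp(2*t) - 4*exp(2*t)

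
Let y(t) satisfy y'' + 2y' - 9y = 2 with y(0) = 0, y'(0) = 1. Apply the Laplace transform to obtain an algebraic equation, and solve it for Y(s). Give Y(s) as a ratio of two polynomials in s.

Laplace-transform each side.
Using L{y''} = s^2 Y - s·y(0) - y'(0) and L{y'} = sY - y(0), with y(0) = 0, y'(0) = 1, the left side becomes (s^2 + 2*s - 9)Y - (1).
The right side is L{2} = 2/s.
So (s^2 + 2*s - 9)Y = 2/s + (1).
Divide through and combine into a single rational function.

Y(s) = (s + 2)/(s^3 + 2*s^2 - 9*s)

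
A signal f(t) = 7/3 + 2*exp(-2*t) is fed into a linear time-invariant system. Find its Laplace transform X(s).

X(s) = 2/(s + 2) + 7/(3*s)

By linearity of the Laplace transform, transform each term separately.
(2)·[L{e^(-2t)} = 1/(s + 2)]; L{7/3} = (7/3)/s.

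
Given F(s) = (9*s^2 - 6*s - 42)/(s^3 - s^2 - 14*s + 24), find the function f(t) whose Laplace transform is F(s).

f(t) = 3*exp(3*t) + 3*exp(2*t) + 3*exp(-4*t)

Factor the denominator: s^3 - s^2 - 14*s + 24 = (s - 3)*(s - 2)*(s + 4).
Partial fraction decomposition gives [3/(s - 2)] + [3/(s - 3)] + [3/(s + 4)].
Invert each term: 3/(s - 2) ↔ 3e^(2t); 3/(s - 3) ↔ 3e^(3t); 3/(s + 4) ↔ 3e^(-4t).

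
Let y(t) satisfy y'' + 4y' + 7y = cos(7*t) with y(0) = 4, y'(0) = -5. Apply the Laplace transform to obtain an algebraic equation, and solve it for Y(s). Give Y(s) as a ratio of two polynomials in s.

Apply the Laplace transform to the equation.
Using L{y''} = s^2 Y - s·y(0) - y'(0) and L{y'} = sY - y(0), with y(0) = 4, y'(0) = -5, the left side becomes (s^2 + 4*s + 7)Y - (4*s + 11).
The right side is L{cos(7*t)} = s/(s^2 + 49).
So (s^2 + 4*s + 7)Y = s/(s^2 + 49) + (4*s + 11).
Divide through and combine into a single rational function.

Y(s) = (4*s^3 + 11*s^2 + 197*s + 539)/(s^4 + 4*s^3 + 56*s^2 + 196*s + 343)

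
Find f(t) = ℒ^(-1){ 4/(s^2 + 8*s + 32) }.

Rewrite the denominator: s^2 + 8*s + 32 = (s + 4)^2 + 16.
The form in (s + 4) signals a first-shifting-theorem factor e^(-4t).
Since L{sin(4t)} = 4/(s^2 + 16), the inverse is e^(-4*t)*sin(4*t).

f(t) = exp(-4*t)*sin(4*t)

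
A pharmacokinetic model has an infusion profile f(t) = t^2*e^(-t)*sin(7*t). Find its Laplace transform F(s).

L{sin(7t)} = 7/(s^2 + 49).
Multiplying by e^(-t) shifts s → s + 1, so L{e^(-t)*sin(7*t)} = 7/((s + 1)^2 + 49).
Then apply L{t^2·g(t)} = (-1)^2 d^2/ds^2[G(s)] with G(s) = 7/((s + 1)^2 + 49):
differentiating 2 times and applying the sign gives 14*(3*s^2 + 6*s - 46)/(s^2 + 2*s + 50)^3.

F(s) = 14*(3*s^2 + 6*s - 46)/(s^2 + 2*s + 50)^3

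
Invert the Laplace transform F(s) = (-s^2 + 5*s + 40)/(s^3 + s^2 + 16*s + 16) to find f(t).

Factor the denominator: s^3 + s^2 + 16*s + 16 = (s + 1)*(s^2 + 16).
Partial fraction decomposition gives [2/(s + 1)] + [-3*s/(s^2 + 16)] + [8/(s^2 + 16)].
Invert each term: 2/(s + 1) ↔ 2e^(-t); -3·s/(s^2 + 16) ↔ -3cos(4t); 2·4/(s^2 + 16) ↔ 2sin(4t).

f(t) = 2*sin(4*t) - 3*cos(4*t) + 2*exp(-t)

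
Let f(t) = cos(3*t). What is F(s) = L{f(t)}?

L{cos(3t)} = s/(s^2 + 9).

F(s) = s/(s^2 + 9)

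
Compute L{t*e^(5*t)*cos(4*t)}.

L{cos(4t)} = s/(s^2 + 16).
Multiplying by e^(5t) shifts s → s - 5, so L{e^(5*t)*cos(4*t)} = (s - 5)/((s - 5)^2 + 16).
Then apply L{t·g(t)} = -d/ds[G(s)] with G(s) = (s - 5)/((s - 5)^2 + 16):
differentiating 1 time and applying the sign gives (s - 9)*(s - 1)/(s^2 - 10*s + 41)^2.

(s - 9)*(s - 1)/(s^2 - 10*s + 41)^2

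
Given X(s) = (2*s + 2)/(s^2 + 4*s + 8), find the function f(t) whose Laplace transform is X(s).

f(t) = -exp(-2*t)*sin(2*t) + 2*exp(-2*t)*cos(2*t)

Complete the square in the denominator: s^2 + 4*s + 8 = (s + 2)^2 + 2^2.
Split the numerator to match: 2*s + 2 = 2·(s + 2) - 1·2.
Invert each term: 2·(s + 2)/((s + 2)^2 + 4) ↔ 2e^(-2t)cos(2t); -1·2/((s + 2)^2 + 4) ↔ -e^(-2t)sin(2t).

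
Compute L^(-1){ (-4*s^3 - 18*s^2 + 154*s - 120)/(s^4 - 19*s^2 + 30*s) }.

Factor the denominator: s^4 - 19*s^2 + 30*s = s*(s - 3)*(s - 2)*(s + 5).
Partial fraction decomposition gives [3/(s - 3)] + [3/(s + 5)] + [-6/(s - 2)] + [-4/s].
Invert each term: 3/(s - 3) ↔ 3e^(3t); 3/(s + 5) ↔ 3e^(-5t); -6/(s - 2) ↔ -6e^(2t); -4/(s - 0) ↔ -4e^(0t).

3*exp(3*t) - 6*exp(2*t) - 4 + 3*exp(-5*t)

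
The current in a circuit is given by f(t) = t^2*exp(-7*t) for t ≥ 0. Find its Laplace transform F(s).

L{e^(-7t)} = 1/(s + 7).
Then apply L{t^2·g(t)} = (-1)^2 d^2/ds^2[G(s)] with G(s) = 1/(s + 7):
differentiating 2 times and applying the sign gives 2/(s + 7)^3.

F(s) = 2/(s + 7)^3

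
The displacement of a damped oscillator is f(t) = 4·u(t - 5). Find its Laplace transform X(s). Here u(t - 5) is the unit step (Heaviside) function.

By the second shifting theorem, L{u(t - c)·g(t - c)} = e^(-cs)·G(s) with c = 5 and G(s) = L{g(t)}.
L{4} = 4/s.

X(s) = 4*exp(-5*s)/s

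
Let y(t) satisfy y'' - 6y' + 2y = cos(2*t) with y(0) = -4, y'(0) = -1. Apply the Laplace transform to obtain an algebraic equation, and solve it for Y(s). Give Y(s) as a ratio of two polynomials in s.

Y(s) = (-4*s^3 + 23*s^2 - 15*s + 92)/(s^4 - 6*s^3 + 6*s^2 - 24*s + 8)

Laplace-transform each side.
The derivative rules (L{y''} = s^2 Y - s·y(0) - y'(0) and L{y'} = sY - y(0), with y(0) = -4, y'(0) = -1) turn the left side into (s^2 - 6*s + 2)Y - (-4*s + 23).
The right side is L{cos(2*t)} = s/(s^2 + 4).
So (s^2 - 6*s + 2)Y = s/(s^2 + 4) + (-4*s + 23).
Divide through and combine into a single rational function.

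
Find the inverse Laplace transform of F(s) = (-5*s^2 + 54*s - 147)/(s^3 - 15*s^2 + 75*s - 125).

Factor the denominator: s^3 - 15*s^2 + 75*s - 125 = (s - 5)^3.
Partial fraction decomposition gives [-5/(s - 5)] + [4/(s - 5)^2] + [-2/(s - 5)^3].
Invert each term: -5/(s - 5) ↔ -5e^(5t); 4/(s - 5)^2 ↔ 4t·e^(5t); -2/(s - 5)^3 ↔ (-1)t^2·e^(5t).

-t^2*exp(5*t) + 4*t*exp(5*t) - 5*exp(5*t)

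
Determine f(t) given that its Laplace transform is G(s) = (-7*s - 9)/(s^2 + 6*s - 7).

Factor the denominator: s^2 + 6*s - 7 = (s - 1)*(s + 7).
Partial fraction decomposition gives [-5/(s + 7)] + [-2/(s - 1)].
Invert each term: -5/(s + 7) ↔ -5e^(-7t); -2/(s - 1) ↔ -2e^(t).

f(t) = -2*exp(t) - 5*exp(-7*t)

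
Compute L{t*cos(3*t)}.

L{cos(3t)} = s/(s^2 + 9).
Then apply L{t·g(t)} = -d/ds[H(s)] with H(s) = s/(s^2 + 9):
differentiating 1 time and applying the sign gives (s - 3)*(s + 3)/(s^2 + 9)^2.

(s - 3)*(s + 3)/(s^2 + 9)^2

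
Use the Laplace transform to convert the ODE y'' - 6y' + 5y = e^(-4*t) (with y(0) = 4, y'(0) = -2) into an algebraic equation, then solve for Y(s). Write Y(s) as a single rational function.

Y(s) = (4*s^2 - 10*s - 103)/(s^3 - 2*s^2 - 19*s + 20)

Laplace-transform each side.
With L{y''} = s^2 Y - s·y(0) - y'(0) and L{y'} = sY - y(0), with y(0) = 4, y'(0) = -2: the LHS transforms to (s^2 - 6*s + 5)Y - (4*s - 26).
The right side is L{e^(-4*t)} = 1/(s + 4).
So (s^2 - 6*s + 5)Y = 1/(s + 4) + (4*s - 26).
Divide through and combine into a single rational function.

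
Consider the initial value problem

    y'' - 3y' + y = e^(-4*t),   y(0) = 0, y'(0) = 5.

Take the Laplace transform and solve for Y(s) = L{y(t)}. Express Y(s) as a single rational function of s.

Take the Laplace transform of both sides.
The derivative rules (L{y''} = s^2 Y - s·y(0) - y'(0) and L{y'} = sY - y(0), with y(0) = 0, y'(0) = 5) turn the left side into (s^2 - 3*s + 1)Y - (5).
The right side is L{e^(-4*t)} = 1/(s + 4).
So (s^2 - 3*s + 1)Y = 1/(s + 4) + (5).
Solve for Y(s) and write it as one ratio of polynomials.

Y(s) = (5*s + 21)/(s^3 + s^2 - 11*s + 4)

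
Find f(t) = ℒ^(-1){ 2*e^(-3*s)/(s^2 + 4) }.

f(t) = Heaviside(t - 3)*(sin(2*t - 6))

The factor e^(-3s) signals a time shift by c = 3 (second shifting theorem).
L{sin(2t)} = 2/(s^2 + 4), so L^-1{2/(s^2 + 4)} = sin(2*t).
Hence the inverse is u(t - 3) times that function evaluated at t - 3.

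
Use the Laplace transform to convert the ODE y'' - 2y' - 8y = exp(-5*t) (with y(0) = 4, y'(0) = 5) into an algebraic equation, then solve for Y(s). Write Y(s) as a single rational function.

Y(s) = (4*s^2 + 17*s - 14)/(s^3 + 3*s^2 - 18*s - 40)

Apply the Laplace transform to the equation.
Using L{y''} = s^2 Y - s·y(0) - y'(0) and L{y'} = sY - y(0), with y(0) = 4, y'(0) = 5, the left side becomes (s^2 - 2*s - 8)Y - (4*s - 3).
The right side is L{exp(-5*t)} = 1/(s + 5).
So (s^2 - 2*s - 8)Y = 1/(s + 5) + (4*s - 3).
Isolate Y and clear denominators.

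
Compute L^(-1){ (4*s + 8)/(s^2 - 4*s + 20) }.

Complete the square in the denominator: s^2 - 4*s + 20 = (s - 2)^2 + 4^2.
Split the numerator to match: 4*s + 8 = 4·(s - 2) + 4·4.
Invert each term: 4·(s - 2)/((s - 2)^2 + 16) ↔ 4e^(2t)cos(4t); 4·4/((s - 2)^2 + 16) ↔ 4e^(2t)sin(4t).

4*exp(2*t)*sin(4*t) + 4*exp(2*t)*cos(4*t)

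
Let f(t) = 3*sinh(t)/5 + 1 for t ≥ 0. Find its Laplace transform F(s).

Apply the Laplace transform termwise.
L{1} = 1/s; (3/5)·[L{sinh(t)} = 1/(s^2 - 1)].

F(s) = 3/(5*(s^2 - 1)) + 1/s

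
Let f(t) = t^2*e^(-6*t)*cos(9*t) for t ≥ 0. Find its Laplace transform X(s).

L{cos(9t)} = s/(s^2 + 81).
Multiplying by e^(-6t) shifts s → s + 6, so L{e^(-6*t)*cos(9*t)} = (s + 6)/((s + 6)^2 + 81).
Then apply L{t^2·g(t)} = (-1)^2 d^2/ds^2[G(s)] with G(s) = (s + 6)/((s + 6)^2 + 81):
differentiating 2 times and applying the sign gives 2*(s + 6)*(s^2 + 12*s - 207)/(s^2 + 12*s + 117)^3.

X(s) = 2*(s + 6)*(s^2 + 12*s - 207)/(s^2 + 12*s + 117)^3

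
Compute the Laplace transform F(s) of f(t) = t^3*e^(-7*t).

F(s) = 6/(s + 7)^4

L{t^3} = 3!/s^4 = 6/s^4.
By the first shifting theorem, multiplying by e^(-7t) replaces s with s + 7.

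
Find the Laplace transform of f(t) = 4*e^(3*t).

4/(s - 3)

L{4} = 4/s.
By the first shifting theorem, multiplying by e^(3t) replaces s with s - 3.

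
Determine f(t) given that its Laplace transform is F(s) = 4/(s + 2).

Since L{e^(-2t)} = 1/(s + 2), the inverse is e^(-2*t), scaled by 4.

f(t) = 4*exp(-2*t)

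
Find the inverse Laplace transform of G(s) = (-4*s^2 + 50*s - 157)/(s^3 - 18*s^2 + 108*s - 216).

Factor the denominator: s^3 - 18*s^2 + 108*s - 216 = (s - 6)^3.
Partial fraction decomposition gives [-4/(s - 6)] + [2/(s - 6)^2] + [-1/(s - 6)^3].
Invert each term: -4/(s - 6) ↔ -4e^(6t); 2/(s - 6)^2 ↔ 2t·e^(6t); -1/(s - 6)^3 ↔ (-1/2)t^2·e^(6t).

-t^2*exp(6*t)/2 + 2*t*exp(6*t) - 4*exp(6*t)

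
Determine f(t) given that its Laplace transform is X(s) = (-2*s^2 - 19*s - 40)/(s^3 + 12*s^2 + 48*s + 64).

f(t) = 2*t^2*exp(-4*t) - 3*t*exp(-4*t) - 2*exp(-4*t)

Factor the denominator: s^3 + 12*s^2 + 48*s + 64 = (s + 4)^3.
Partial fraction decomposition gives [-2/(s + 4)] + [-3/(s + 4)^2] + [4/(s + 4)^3].
Invert each term: -2/(s + 4) ↔ -2e^(-4t); -3/(s + 4)^2 ↔ -3t·e^(-4t); 4/(s + 4)^3 ↔ (2)t^2·e^(-4t).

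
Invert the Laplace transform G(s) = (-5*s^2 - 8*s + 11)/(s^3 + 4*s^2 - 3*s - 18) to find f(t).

f(t) = 2*t*exp(-3*t) - exp(2*t) - 4*exp(-3*t)

Factor the denominator: s^3 + 4*s^2 - 3*s - 18 = (s - 2)*(s + 3)^2.
Partial fraction decomposition gives [-4/(s + 3)] + [2/(s + 3)^2] + [-1/(s - 2)].
Invert each term: -4/(s + 3) ↔ -4e^(-3t); 2/(s + 3)^2 ↔ 2t·e^(-3t); -1/(s - 2) ↔ -e^(2t).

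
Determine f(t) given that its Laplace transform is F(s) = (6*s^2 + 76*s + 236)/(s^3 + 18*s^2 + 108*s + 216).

Factor the denominator: s^3 + 18*s^2 + 108*s + 216 = (s + 6)^3.
Partial fraction decomposition gives [6/(s + 6)] + [4/(s + 6)^2] + [-4/(s + 6)^3].
Invert each term: 6/(s + 6) ↔ 6e^(-6t); 4/(s + 6)^2 ↔ 4t·e^(-6t); -4/(s + 6)^3 ↔ (-2)t^2·e^(-6t).

f(t) = -2*t^2*exp(-6*t) + 4*t*exp(-6*t) + 6*exp(-6*t)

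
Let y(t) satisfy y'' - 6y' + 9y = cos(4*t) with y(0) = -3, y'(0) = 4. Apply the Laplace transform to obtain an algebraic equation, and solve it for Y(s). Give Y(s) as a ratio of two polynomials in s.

Laplace-transform each side.
With L{y''} = s^2 Y - s·y(0) - y'(0) and L{y'} = sY - y(0), with y(0) = -3, y'(0) = 4: the LHS transforms to (s^2 - 6*s + 9)Y - (-3*s + 22).
The right side is L{cos(4*t)} = s/(s^2 + 16).
So (s^2 - 6*s + 9)Y = s/(s^2 + 16) + (-3*s + 22).
Divide through and combine into a single rational function.

Y(s) = (-3*s^3 + 22*s^2 - 47*s + 352)/(s^4 - 6*s^3 + 25*s^2 - 96*s + 144)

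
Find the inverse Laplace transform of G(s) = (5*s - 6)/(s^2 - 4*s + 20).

Complete the square in the denominator: s^2 - 4*s + 20 = (s - 2)^2 + 4^2.
Split the numerator to match: 5*s - 6 = 5·(s - 2) + 1·4.
Invert each term: 5·(s - 2)/((s - 2)^2 + 16) ↔ 5e^(2t)cos(4t); 1·4/((s - 2)^2 + 16) ↔ e^(2t)sin(4t).

exp(2*t)*sin(4*t) + 5*exp(2*t)*cos(4*t)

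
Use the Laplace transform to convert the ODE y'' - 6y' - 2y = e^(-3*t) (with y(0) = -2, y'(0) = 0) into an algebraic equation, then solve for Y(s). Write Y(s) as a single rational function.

Apply the Laplace transform to the equation.
Using L{y''} = s^2 Y - s·y(0) - y'(0) and L{y'} = sY - y(0), with y(0) = -2, y'(0) = 0, the left side becomes (s^2 - 6*s - 2)Y - (-2*s + 12).
The right side is L{e^(-3*t)} = 1/(s + 3).
So (s^2 - 6*s - 2)Y = 1/(s + 3) + (-2*s + 12).
Solve for Y(s) and write it as one ratio of polynomials.

Y(s) = (-2*s^2 + 6*s + 37)/(s^3 - 3*s^2 - 20*s - 6)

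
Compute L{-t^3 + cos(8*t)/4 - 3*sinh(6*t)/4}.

The transform is linear, so treat each term independently.
(-1)·[L{t^3} = 3!/s^4 = 6/s^4]; (-3/4)·[L{sinh(6t)} = 6/(s^2 - 36)]; (1/4)·[L{cos(8t)} = s/(s^2 + 64)].

s/(4*(s^2 + 64)) - 9/(2*(s^2 - 36)) - 6/s^4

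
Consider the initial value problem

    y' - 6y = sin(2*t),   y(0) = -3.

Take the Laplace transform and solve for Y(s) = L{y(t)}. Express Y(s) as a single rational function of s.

Y(s) = (-3*s^2 - 10)/(s^3 - 6*s^2 + 4*s - 24)

Apply the Laplace transform to the equation.
With L{y'} = sY - y(0) = sY - (-3): the LHS transforms to (s - 6)Y - (-3).
The right side is L{sin(2*t)} = 2/(s^2 + 4).
So (s - 6)Y = 2/(s^2 + 4) + (-3).
Solve for Y(s) and write it as one ratio of polynomials.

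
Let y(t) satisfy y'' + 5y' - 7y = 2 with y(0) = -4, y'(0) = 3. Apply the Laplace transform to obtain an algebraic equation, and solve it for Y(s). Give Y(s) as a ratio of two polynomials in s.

Take the Laplace transform of both sides.
With L{y''} = s^2 Y - s·y(0) - y'(0) and L{y'} = sY - y(0), with y(0) = -4, y'(0) = 3: the LHS transforms to (s^2 + 5*s - 7)Y - (-4*s - 17).
The right side is L{2} = 2/s.
So (s^2 + 5*s - 7)Y = 2/s + (-4*s - 17).
Solve for Y(s) and write it as one ratio of polynomials.

Y(s) = (-4*s^2 - 17*s + 2)/(s^3 + 5*s^2 - 7*s)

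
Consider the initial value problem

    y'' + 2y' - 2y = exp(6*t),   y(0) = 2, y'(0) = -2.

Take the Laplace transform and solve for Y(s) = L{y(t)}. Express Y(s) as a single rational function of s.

Transform both sides with L{·}.
Using L{y''} = s^2 Y - s·y(0) - y'(0) and L{y'} = sY - y(0), with y(0) = 2, y'(0) = -2, the left side becomes (s^2 + 2*s - 2)Y - (2*s + 2).
The right side is L{exp(6*t)} = 1/(s - 6).
So (s^2 + 2*s - 2)Y = 1/(s - 6) + (2*s + 2).
Isolate Y and clear denominators.

Y(s) = (2*s^2 - 10*s - 11)/(s^3 - 4*s^2 - 14*s + 12)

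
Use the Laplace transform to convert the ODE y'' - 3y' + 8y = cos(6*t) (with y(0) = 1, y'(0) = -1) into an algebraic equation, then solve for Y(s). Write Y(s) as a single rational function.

Laplace-transform each side.
The derivative rules (L{y''} = s^2 Y - s·y(0) - y'(0) and L{y'} = sY - y(0), with y(0) = 1, y'(0) = -1) turn the left side into (s^2 - 3*s + 8)Y - (s - 4).
The right side is L{cos(6*t)} = s/(s^2 + 36).
So (s^2 - 3*s + 8)Y = s/(s^2 + 36) + (s - 4).
Divide through and combine into a single rational function.

Y(s) = (s^3 - 4*s^2 + 37*s - 144)/(s^4 - 3*s^3 + 44*s^2 - 108*s + 288)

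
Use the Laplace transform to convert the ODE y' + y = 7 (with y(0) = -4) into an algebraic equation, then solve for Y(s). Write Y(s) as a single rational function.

Y(s) = (-4*s + 7)/(s^2 + s)

Apply the Laplace transform to the equation.
With L{y'} = sY - y(0) = sY - (-4): the LHS transforms to (s + 1)Y - (-4).
The right side is L{7} = 7/s.
So (s + 1)Y = 7/s + (-4).
Divide through and combine into a single rational function.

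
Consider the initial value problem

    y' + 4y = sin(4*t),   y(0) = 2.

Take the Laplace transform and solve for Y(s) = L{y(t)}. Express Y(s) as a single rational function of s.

Y(s) = (2*s^2 + 36)/(s^3 + 4*s^2 + 16*s + 64)

Laplace-transform each side.
Using L{y'} = sY - y(0) = sY - 2, the left side becomes (s + 4)Y - (2).
The right side is L{sin(4*t)} = 4/(s^2 + 16).
So (s + 4)Y = 4/(s^2 + 16) + (2).
Solve for Y(s) and write it as one ratio of polynomials.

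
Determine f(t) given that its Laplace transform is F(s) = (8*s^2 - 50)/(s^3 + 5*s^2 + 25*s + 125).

f(t) = -5*sin(5*t) + 5*cos(5*t) + 3*exp(-5*t)

Factor the denominator: s^3 + 5*s^2 + 25*s + 125 = (s + 5)*(s^2 + 25).
Partial fraction decomposition gives [3/(s + 5)] + [5*s/(s^2 + 25)] + [-25/(s^2 + 25)].
Invert each term: 3/(s + 5) ↔ 3e^(-5t); 5·s/(s^2 + 25) ↔ 5cos(5t); -5·5/(s^2 + 25) ↔ -5sin(5t).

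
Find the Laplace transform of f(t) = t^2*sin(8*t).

L{sin(8t)} = 8/(s^2 + 64).
Then apply L{t^2·g(t)} = (-1)^2 d^2/ds^2[G(s)] with G(s) = 8/(s^2 + 64):
differentiating 2 times and applying the sign gives 16*(3*s^2 - 64)/(s^2 + 64)^3.

16*(3*s^2 - 64)/(s^2 + 64)^3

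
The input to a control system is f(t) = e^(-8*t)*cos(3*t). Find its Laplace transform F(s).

F(s) = (s + 8)/((s + 8)^2 + 9)

L{cos(3t)} = s/(s^2 + 9).
By the first shifting theorem, multiplying by e^(-8t) replaces s with s + 8.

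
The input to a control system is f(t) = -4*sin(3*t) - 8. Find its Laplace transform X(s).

X(s) = -12/(s^2 + 9) - 8/s

Apply the Laplace transform termwise.
(-4)·[L{sin(3t)} = 3/(s^2 + 9)]; L{-8} = -8/s.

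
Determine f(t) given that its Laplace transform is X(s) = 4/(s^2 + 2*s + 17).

f(t) = exp(-t)*sin(4*t)

Rewrite the denominator: s^2 + 2*s + 17 = (s + 1)^2 + 16.
The form in (s + 1) signals a first-shifting-theorem factor e^(-t).
Since L{sin(4t)} = 4/(s^2 + 16), the inverse is exp(-t)*sin(4*t).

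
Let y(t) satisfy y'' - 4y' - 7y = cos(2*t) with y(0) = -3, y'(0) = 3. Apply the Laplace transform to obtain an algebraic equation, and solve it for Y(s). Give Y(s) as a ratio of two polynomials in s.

Apply the Laplace transform to the equation.
The derivative rules (L{y''} = s^2 Y - s·y(0) - y'(0) and L{y'} = sY - y(0), with y(0) = -3, y'(0) = 3) turn the left side into (s^2 - 4*s - 7)Y - (-3*s + 15).
The right side is L{cos(2*t)} = s/(s^2 + 4).
So (s^2 - 4*s - 7)Y = s/(s^2 + 4) + (-3*s + 15).
Divide through and combine into a single rational function.

Y(s) = (-3*s^3 + 15*s^2 - 11*s + 60)/(s^4 - 4*s^3 - 3*s^2 - 16*s - 28)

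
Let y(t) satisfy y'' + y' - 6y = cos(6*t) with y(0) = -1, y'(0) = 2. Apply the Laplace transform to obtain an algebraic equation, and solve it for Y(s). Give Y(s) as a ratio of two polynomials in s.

Y(s) = (-s^3 + s^2 - 35*s + 36)/(s^4 + s^3 + 30*s^2 + 36*s - 216)

Transform both sides with L{·}.
With L{y''} = s^2 Y - s·y(0) - y'(0) and L{y'} = sY - y(0), with y(0) = -1, y'(0) = 2: the LHS transforms to (s^2 + s - 6)Y - (-s + 1).
The right side is L{cos(6*t)} = s/(s^2 + 36).
So (s^2 + s - 6)Y = s/(s^2 + 36) + (-s + 1).
Divide through and combine into a single rational function.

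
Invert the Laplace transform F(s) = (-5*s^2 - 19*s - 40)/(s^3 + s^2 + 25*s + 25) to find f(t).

Factor the denominator: s^3 + s^2 + 25*s + 25 = (s + 1)*(s^2 + 25).
Partial fraction decomposition gives [-1/(s + 1)] + [-4*s/(s^2 + 25)] + [-15/(s^2 + 25)].
Invert each term: -1/(s + 1) ↔ -e^(-t); -4·s/(s^2 + 25) ↔ -4cos(5t); -3·5/(s^2 + 25) ↔ -3sin(5t).

f(t) = -3*sin(5*t) - 4*cos(5*t) - exp(-t)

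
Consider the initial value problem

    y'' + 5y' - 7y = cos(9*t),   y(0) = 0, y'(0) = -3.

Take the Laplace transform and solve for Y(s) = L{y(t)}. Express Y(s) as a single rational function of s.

Y(s) = (-3*s^2 + s - 243)/(s^4 + 5*s^3 + 74*s^2 + 405*s - 567)

Transform both sides with L{·}.
With L{y''} = s^2 Y - s·y(0) - y'(0) and L{y'} = sY - y(0), with y(0) = 0, y'(0) = -3: the LHS transforms to (s^2 + 5*s - 7)Y - (-3).
The right side is L{cos(9*t)} = s/(s^2 + 81).
So (s^2 + 5*s - 7)Y = s/(s^2 + 81) + (-3).
Solve for Y(s) and write it as one ratio of polynomials.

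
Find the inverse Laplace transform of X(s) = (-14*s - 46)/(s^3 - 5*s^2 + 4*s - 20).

Factor the denominator: s^3 - 5*s^2 + 4*s - 20 = (s - 5)*(s^2 + 4).
Partial fraction decomposition gives [-4/(s - 5)] + [4*s/(s^2 + 4)] + [6/(s^2 + 4)].
Invert each term: -4/(s - 5) ↔ -4e^(5t); 4·s/(s^2 + 4) ↔ 4cos(2t); 3·2/(s^2 + 4) ↔ 3sin(2t).

-4*exp(5*t) + 3*sin(2*t) + 4*cos(2*t)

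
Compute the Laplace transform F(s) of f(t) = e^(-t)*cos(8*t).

L{cos(8t)} = s/(s^2 + 64).
By the first shifting theorem, multiplying by e^(-t) replaces s with s + 1.

F(s) = (s + 1)/((s + 1)^2 + 64)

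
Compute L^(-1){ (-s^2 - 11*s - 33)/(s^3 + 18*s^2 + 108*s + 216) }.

-3*t^2*exp(-6*t)/2 + t*exp(-6*t) - exp(-6*t)

Factor the denominator: s^3 + 18*s^2 + 108*s + 216 = (s + 6)^3.
Partial fraction decomposition gives [-1/(s + 6)] + [(s + 6)^(-2)] + [-3/(s + 6)^3].
Invert each term: -1/(s + 6) ↔ -e^(-6t); 1/(s + 6)^2 ↔ t·e^(-6t); -3/(s + 6)^3 ↔ (-3/2)t^2·e^(-6t).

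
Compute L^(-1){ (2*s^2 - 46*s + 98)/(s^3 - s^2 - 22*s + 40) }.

-3*exp(4*t) - exp(2*t) + 6*exp(-5*t)

Factor the denominator: s^3 - s^2 - 22*s + 40 = (s - 4)*(s - 2)*(s + 5).
Partial fraction decomposition gives [6/(s + 5)] + [-3/(s - 4)] + [-1/(s - 2)].
Invert each term: 6/(s + 5) ↔ 6e^(-5t); -3/(s - 4) ↔ -3e^(4t); -1/(s - 2) ↔ -e^(2t).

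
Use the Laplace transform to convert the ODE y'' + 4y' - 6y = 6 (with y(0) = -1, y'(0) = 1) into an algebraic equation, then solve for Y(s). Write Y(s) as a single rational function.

Y(s) = (-s^2 - 3*s + 6)/(s^3 + 4*s^2 - 6*s)

Take the Laplace transform of both sides.
Using L{y''} = s^2 Y - s·y(0) - y'(0) and L{y'} = sY - y(0), with y(0) = -1, y'(0) = 1, the left side becomes (s^2 + 4*s - 6)Y - (-s - 3).
The right side is L{6} = 6/s.
So (s^2 + 4*s - 6)Y = 6/s + (-s - 3).
Isolate Y and clear denominators.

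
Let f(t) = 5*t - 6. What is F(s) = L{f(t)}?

F(s) = -6/s + 5/s^2

The transform is linear, so treat each term independently.
(5)·[L{t} = 1!/s^2 = 1/s^2]; L{-6} = -6/s.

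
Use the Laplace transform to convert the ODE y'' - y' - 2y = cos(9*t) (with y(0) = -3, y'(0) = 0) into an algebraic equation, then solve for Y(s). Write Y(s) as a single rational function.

Y(s) = (-3*s^3 + 3*s^2 - 242*s + 243)/(s^4 - s^3 + 79*s^2 - 81*s - 162)

Apply the Laplace transform to the equation.
Using L{y''} = s^2 Y - s·y(0) - y'(0) and L{y'} = sY - y(0), with y(0) = -3, y'(0) = 0, the left side becomes (s^2 - s - 2)Y - (-3*s + 3).
The right side is L{cos(9*t)} = s/(s^2 + 81).
So (s^2 - s - 2)Y = s/(s^2 + 81) + (-3*s + 3).
Isolate Y and clear denominators.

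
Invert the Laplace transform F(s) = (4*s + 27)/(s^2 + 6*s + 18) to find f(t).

f(t) = 5*exp(-3*t)*sin(3*t) + 4*exp(-3*t)*cos(3*t)

Complete the square in the denominator: s^2 + 6*s + 18 = (s + 3)^2 + 3^2.
Split the numerator to match: 4*s + 27 = 4·(s + 3) + 5·3.
Invert each term: 4·(s + 3)/((s + 3)^2 + 9) ↔ 4e^(-3t)cos(3t); 5·3/((s + 3)^2 + 9) ↔ 5e^(-3t)sin(3t).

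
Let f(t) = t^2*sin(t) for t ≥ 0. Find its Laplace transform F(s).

F(s) = 2*(3*s^2 - 1)/(s^2 + 1)^3

L{sin(t)} = 1/(s^2 + 1).
Then apply L{t^2·g(t)} = (-1)^2 d^2/ds^2[G(s)] with G(s) = 1/(s^2 + 1):
differentiating 2 times and applying the sign gives 2*(3*s^2 - 1)/(s^2 + 1)^3.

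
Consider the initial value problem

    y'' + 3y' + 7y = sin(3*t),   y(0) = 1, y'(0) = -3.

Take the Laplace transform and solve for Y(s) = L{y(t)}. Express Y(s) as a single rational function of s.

Y(s) = (s^3 + 9*s + 3)/(s^4 + 3*s^3 + 16*s^2 + 27*s + 63)

Laplace-transform each side.
With L{y''} = s^2 Y - s·y(0) - y'(0) and L{y'} = sY - y(0), with y(0) = 1, y'(0) = -3: the LHS transforms to (s^2 + 3*s + 7)Y - (s).
The right side is L{sin(3*t)} = 3/(s^2 + 9).
So (s^2 + 3*s + 7)Y = 3/(s^2 + 9) + (s).
Isolate Y and clear denominators.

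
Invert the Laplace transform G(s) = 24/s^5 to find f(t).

Since L{t^4} = 4!/s^5 = 24/s^5, the inverse is t^4.

f(t) = t^4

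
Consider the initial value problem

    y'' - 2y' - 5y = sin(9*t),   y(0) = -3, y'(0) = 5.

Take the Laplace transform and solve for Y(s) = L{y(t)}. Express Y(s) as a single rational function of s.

Apply the Laplace transform to the equation.
The derivative rules (L{y''} = s^2 Y - s·y(0) - y'(0) and L{y'} = sY - y(0), with y(0) = -3, y'(0) = 5) turn the left side into (s^2 - 2*s - 5)Y - (-3*s + 11).
The right side is L{sin(9*t)} = 9/(s^2 + 81).
So (s^2 - 2*s - 5)Y = 9/(s^2 + 81) + (-3*s + 11).
Isolate Y and clear denominators.

Y(s) = (-3*s^3 + 11*s^2 - 243*s + 900)/(s^4 - 2*s^3 + 76*s^2 - 162*s - 405)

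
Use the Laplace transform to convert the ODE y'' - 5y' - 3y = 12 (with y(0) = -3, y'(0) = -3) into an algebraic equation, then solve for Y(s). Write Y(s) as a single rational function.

Transform both sides with L{·}.
The derivative rules (L{y''} = s^2 Y - s·y(0) - y'(0) and L{y'} = sY - y(0), with y(0) = -3, y'(0) = -3) turn the left side into (s^2 - 5*s - 3)Y - (-3*s + 12).
The right side is L{12} = 12/s.
So (s^2 - 5*s - 3)Y = 12/s + (-3*s + 12).
Divide through and combine into a single rational function.

Y(s) = (-3*s^2 + 12*s + 12)/(s^3 - 5*s^2 - 3*s)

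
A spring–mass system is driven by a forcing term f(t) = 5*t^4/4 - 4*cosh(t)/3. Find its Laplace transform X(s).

X(s) = -4*s/(3*(s^2 - 1)) + 30/s^5

By linearity of the Laplace transform, transform each term separately.
(-4/3)·[L{cosh(t)} = s/(s^2 - 1)]; (5/4)·[L{t^4} = 4!/s^5 = 24/s^5].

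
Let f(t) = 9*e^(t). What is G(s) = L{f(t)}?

G(s) = 9/(s - 1)

L{9} = 9/s.
By the first shifting theorem, multiplying by e^(t) replaces s with s - 1.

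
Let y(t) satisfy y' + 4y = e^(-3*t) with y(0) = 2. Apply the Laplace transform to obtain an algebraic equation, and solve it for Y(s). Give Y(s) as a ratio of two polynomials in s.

Y(s) = (2*s + 7)/(s^2 + 7*s + 12)

Take the Laplace transform of both sides.
With L{y'} = sY - y(0) = sY - 2: the LHS transforms to (s + 4)Y - (2).
The right side is L{e^(-3*t)} = 1/(s + 3).
So (s + 4)Y = 1/(s + 3) + (2).
Divide through and combine into a single rational function.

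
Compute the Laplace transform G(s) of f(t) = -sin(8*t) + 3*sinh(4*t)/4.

By linearity of the Laplace transform, transform each term separately.
(3/4)·[L{sinh(4t)} = 4/(s^2 - 16)]; (-1)·[L{sin(8t)} = 8/(s^2 + 64)].

G(s) = -8/(s^2 + 64) + 3/(s^2 - 16)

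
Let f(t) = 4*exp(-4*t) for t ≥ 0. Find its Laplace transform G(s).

L{4} = 4/s.
By the first shifting theorem, multiplying by e^(-4t) replaces s with s + 4.

G(s) = 4/(s + 4)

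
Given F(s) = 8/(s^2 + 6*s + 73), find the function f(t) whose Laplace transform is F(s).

Rewrite the denominator: s^2 + 6*s + 73 = (s + 3)^2 + 64.
The form in (s + 3) signals a first-shifting-theorem factor e^(-3t).
Since L{sin(8t)} = 8/(s^2 + 64), the inverse is e^(-3*t)*sin(8*t).

f(t) = exp(-3*t)*sin(8*t)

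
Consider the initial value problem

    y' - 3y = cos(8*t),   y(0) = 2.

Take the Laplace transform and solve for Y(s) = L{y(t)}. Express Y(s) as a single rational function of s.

Transform both sides with L{·}.
Using L{y'} = sY - y(0) = sY - 2, the left side becomes (s - 3)Y - (2).
The right side is L{cos(8*t)} = s/(s^2 + 64).
So (s - 3)Y = s/(s^2 + 64) + (2).
Divide through and combine into a single rational function.

Y(s) = (2*s^2 + s + 128)/(s^3 - 3*s^2 + 64*s - 192)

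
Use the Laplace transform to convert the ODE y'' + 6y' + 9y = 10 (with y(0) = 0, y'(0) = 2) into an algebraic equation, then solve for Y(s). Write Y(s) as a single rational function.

Y(s) = (2*s + 10)/(s^3 + 6*s^2 + 9*s)

Take the Laplace transform of both sides.
The derivative rules (L{y''} = s^2 Y - s·y(0) - y'(0) and L{y'} = sY - y(0), with y(0) = 0, y'(0) = 2) turn the left side into (s^2 + 6*s + 9)Y - (2).
The right side is L{10} = 10/s.
So (s^2 + 6*s + 9)Y = 10/s + (2).
Isolate Y and clear denominators.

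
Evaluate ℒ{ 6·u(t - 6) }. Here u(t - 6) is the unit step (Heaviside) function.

By the second shifting theorem, L{u(t - c)·g(t - c)} = e^(-cs)·G(s) with c = 6 and G(s) = L{g(t)}.
L{6} = 6/s.

6*exp(-6*s)/s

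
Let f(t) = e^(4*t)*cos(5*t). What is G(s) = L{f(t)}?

G(s) = (s - 4)/((s - 4)^2 + 25)

L{cos(5t)} = s/(s^2 + 25).
By the first shifting theorem, multiplying by e^(4t) replaces s with s - 4.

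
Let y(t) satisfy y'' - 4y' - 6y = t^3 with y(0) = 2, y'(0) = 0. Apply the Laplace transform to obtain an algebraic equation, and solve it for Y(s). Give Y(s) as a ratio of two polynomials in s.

Laplace-transform each side.
The derivative rules (L{y''} = s^2 Y - s·y(0) - y'(0) and L{y'} = sY - y(0), with y(0) = 2, y'(0) = 0) turn the left side into (s^2 - 4*s - 6)Y - (2*s - 8).
The right side is L{t^3} = 6/s^4.
So (s^2 - 4*s - 6)Y = 6/s^4 + (2*s - 8).
Isolate Y and clear denominators.

Y(s) = (2*s^5 - 8*s^4 + 6)/(s^6 - 4*s^5 - 6*s^4)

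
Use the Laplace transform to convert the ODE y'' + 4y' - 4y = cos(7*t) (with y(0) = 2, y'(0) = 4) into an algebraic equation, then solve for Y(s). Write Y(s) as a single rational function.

Transform both sides with L{·}.
With L{y''} = s^2 Y - s·y(0) - y'(0) and L{y'} = sY - y(0), with y(0) = 2, y'(0) = 4: the LHS transforms to (s^2 + 4*s - 4)Y - (2*s + 12).
The right side is L{cos(7*t)} = s/(s^2 + 49).
So (s^2 + 4*s - 4)Y = s/(s^2 + 49) + (2*s + 12).
Divide through and combine into a single rational function.

Y(s) = (2*s^3 + 12*s^2 + 99*s + 588)/(s^4 + 4*s^3 + 45*s^2 + 196*s - 196)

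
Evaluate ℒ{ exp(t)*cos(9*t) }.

L{cos(9t)} = s/(s^2 + 81).
By the first shifting theorem, multiplying by e^(t) replaces s with s - 1.

(s - 1)/((s - 1)^2 + 81)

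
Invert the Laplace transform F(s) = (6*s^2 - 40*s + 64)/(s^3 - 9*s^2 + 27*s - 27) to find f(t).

Factor the denominator: s^3 - 9*s^2 + 27*s - 27 = (s - 3)^3.
Partial fraction decomposition gives [6/(s - 3)] + [-4/(s - 3)^2] + [-2/(s - 3)^3].
Invert each term: 6/(s - 3) ↔ 6e^(3t); -4/(s - 3)^2 ↔ -4t·e^(3t); -2/(s - 3)^3 ↔ (-1)t^2·e^(3t).

f(t) = -t^2*exp(3*t) - 4*t*exp(3*t) + 6*exp(3*t)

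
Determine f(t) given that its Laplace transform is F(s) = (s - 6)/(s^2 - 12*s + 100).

Rewrite the denominator: s^2 - 12*s + 100 = (s - 6)^2 + 64.
The form in (s - 6) signals a first-shifting-theorem factor e^(6t).
Since L{cos(8t)} = s/(s^2 + 64), the inverse is exp(6*t)*cos(8*t).

f(t) = exp(6*t)*cos(8*t)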